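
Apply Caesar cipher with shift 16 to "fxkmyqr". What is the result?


Caesar cipher: shift "fxkmyqr" by 16
  'f' (pos 5) + 16 = pos 21 = 'v'
  'x' (pos 23) + 16 = pos 13 = 'n'
  'k' (pos 10) + 16 = pos 0 = 'a'
  'm' (pos 12) + 16 = pos 2 = 'c'
  'y' (pos 24) + 16 = pos 14 = 'o'
  'q' (pos 16) + 16 = pos 6 = 'g'
  'r' (pos 17) + 16 = pos 7 = 'h'
Result: vnacogh

vnacogh


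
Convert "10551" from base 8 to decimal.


Input: "10551" in base 8
Positional expansion:
  Digit '1' (value 1) x 8^4 = 4096
  Digit '0' (value 0) x 8^3 = 0
  Digit '5' (value 5) x 8^2 = 320
  Digit '5' (value 5) x 8^1 = 40
  Digit '1' (value 1) x 8^0 = 1
Sum = 4457

4457


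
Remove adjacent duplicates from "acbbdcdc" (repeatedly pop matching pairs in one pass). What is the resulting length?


Input: acbbdcdc
Stack-based adjacent duplicate removal:
  Read 'a': push. Stack: a
  Read 'c': push. Stack: ac
  Read 'b': push. Stack: acb
  Read 'b': matches stack top 'b' => pop. Stack: ac
  Read 'd': push. Stack: acd
  Read 'c': push. Stack: acdc
  Read 'd': push. Stack: acdcd
  Read 'c': push. Stack: acdcdc
Final stack: "acdcdc" (length 6)

6


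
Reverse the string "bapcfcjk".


Input: bapcfcjk
Reading characters right to left:
  Position 7: 'k'
  Position 6: 'j'
  Position 5: 'c'
  Position 4: 'f'
  Position 3: 'c'
  Position 2: 'p'
  Position 1: 'a'
  Position 0: 'b'
Reversed: kjcfcpab

kjcfcpab


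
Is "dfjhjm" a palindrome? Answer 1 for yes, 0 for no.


Input: dfjhjm
Reversed: mjhjfd
  Compare pos 0 ('d') with pos 5 ('m'): MISMATCH
  Compare pos 1 ('f') with pos 4 ('j'): MISMATCH
  Compare pos 2 ('j') with pos 3 ('h'): MISMATCH
Result: not a palindrome

0


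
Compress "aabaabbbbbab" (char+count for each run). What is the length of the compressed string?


Input: aabaabbbbbab
Runs:
  'a' x 2 => "a2"
  'b' x 1 => "b1"
  'a' x 2 => "a2"
  'b' x 5 => "b5"
  'a' x 1 => "a1"
  'b' x 1 => "b1"
Compressed: "a2b1a2b5a1b1"
Compressed length: 12

12


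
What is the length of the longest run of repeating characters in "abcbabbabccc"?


Input: "abcbabbabccc"
Scanning for longest run:
  Position 1 ('b'): new char, reset run to 1
  Position 2 ('c'): new char, reset run to 1
  Position 3 ('b'): new char, reset run to 1
  Position 4 ('a'): new char, reset run to 1
  Position 5 ('b'): new char, reset run to 1
  Position 6 ('b'): continues run of 'b', length=2
  Position 7 ('a'): new char, reset run to 1
  Position 8 ('b'): new char, reset run to 1
  Position 9 ('c'): new char, reset run to 1
  Position 10 ('c'): continues run of 'c', length=2
  Position 11 ('c'): continues run of 'c', length=3
Longest run: 'c' with length 3

3


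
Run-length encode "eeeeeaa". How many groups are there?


Input: eeeeeaa
Scanning for consecutive runs:
  Group 1: 'e' x 5 (positions 0-4)
  Group 2: 'a' x 2 (positions 5-6)
Total groups: 2

2


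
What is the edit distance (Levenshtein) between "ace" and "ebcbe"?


Computing edit distance: "ace" -> "ebcbe"
DP table:
           e    b    c    b    e
      0    1    2    3    4    5
  a   1    1    2    3    4    5
  c   2    2    2    2    3    4
  e   3    2    3    3    3    3
Edit distance = dp[3][5] = 3

3


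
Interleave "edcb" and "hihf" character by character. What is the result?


Interleaving "edcb" and "hihf":
  Position 0: 'e' from first, 'h' from second => "eh"
  Position 1: 'd' from first, 'i' from second => "di"
  Position 2: 'c' from first, 'h' from second => "ch"
  Position 3: 'b' from first, 'f' from second => "bf"
Result: ehdichbf

ehdichbf


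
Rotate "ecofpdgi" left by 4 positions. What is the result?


Input: "ecofpdgi", rotate left by 4
First 4 characters: "ecof"
Remaining characters: "pdgi"
Concatenate remaining + first: "pdgi" + "ecof" = "pdgiecof"

pdgiecof


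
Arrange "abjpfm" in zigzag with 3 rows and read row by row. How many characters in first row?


Zigzag "abjpfm" into 3 rows:
Placing characters:
  'a' => row 0
  'b' => row 1
  'j' => row 2
  'p' => row 1
  'f' => row 0
  'm' => row 1
Rows:
  Row 0: "af"
  Row 1: "bpm"
  Row 2: "j"
First row length: 2

2


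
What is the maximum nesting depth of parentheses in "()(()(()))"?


Input: "()(()(()))"
Tracking depth:
  Position 0 '(': depth becomes 1
  Position 1 ')': depth becomes 0
  Position 2 '(': depth becomes 1
  Position 3 '(': depth becomes 2
  Position 4 ')': depth becomes 1
  Position 5 '(': depth becomes 2
  Position 6 '(': depth becomes 3
  Position 7 ')': depth becomes 2
  Position 8 ')': depth becomes 1
  Position 9 ')': depth becomes 0
Maximum depth reached: 3

3


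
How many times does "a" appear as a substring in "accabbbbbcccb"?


Searching for "a" in "accabbbbbcccb"
Scanning each position:
  Position 0: "a" => MATCH
  Position 1: "c" => no
  Position 2: "c" => no
  Position 3: "a" => MATCH
  Position 4: "b" => no
  Position 5: "b" => no
  Position 6: "b" => no
  Position 7: "b" => no
  Position 8: "b" => no
  Position 9: "c" => no
  Position 10: "c" => no
  Position 11: "c" => no
  Position 12: "b" => no
Total occurrences: 2

2


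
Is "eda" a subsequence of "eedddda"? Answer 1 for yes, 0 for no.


Check if "eda" is a subsequence of "eedddda"
Greedy scan:
  Position 0 ('e'): matches sub[0] = 'e'
  Position 1 ('e'): no match needed
  Position 2 ('d'): matches sub[1] = 'd'
  Position 3 ('d'): no match needed
  Position 4 ('d'): no match needed
  Position 5 ('d'): no match needed
  Position 6 ('a'): matches sub[2] = 'a'
All 3 characters matched => is a subsequence

1


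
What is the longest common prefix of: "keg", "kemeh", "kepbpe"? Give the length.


Words: keg, kemeh, kepbpe
  Position 0: all 'k' => match
  Position 1: all 'e' => match
  Position 2: ('g', 'm', 'p') => mismatch, stop
LCP = "ke" (length 2)

2


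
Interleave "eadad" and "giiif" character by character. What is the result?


Interleaving "eadad" and "giiif":
  Position 0: 'e' from first, 'g' from second => "eg"
  Position 1: 'a' from first, 'i' from second => "ai"
  Position 2: 'd' from first, 'i' from second => "di"
  Position 3: 'a' from first, 'i' from second => "ai"
  Position 4: 'd' from first, 'f' from second => "df"
Result: egaidiaidf

egaidiaidf


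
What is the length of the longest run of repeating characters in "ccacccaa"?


Input: "ccacccaa"
Scanning for longest run:
  Position 1 ('c'): continues run of 'c', length=2
  Position 2 ('a'): new char, reset run to 1
  Position 3 ('c'): new char, reset run to 1
  Position 4 ('c'): continues run of 'c', length=2
  Position 5 ('c'): continues run of 'c', length=3
  Position 6 ('a'): new char, reset run to 1
  Position 7 ('a'): continues run of 'a', length=2
Longest run: 'c' with length 3

3


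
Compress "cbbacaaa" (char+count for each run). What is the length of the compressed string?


Input: cbbacaaa
Runs:
  'c' x 1 => "c1"
  'b' x 2 => "b2"
  'a' x 1 => "a1"
  'c' x 1 => "c1"
  'a' x 3 => "a3"
Compressed: "c1b2a1c1a3"
Compressed length: 10

10


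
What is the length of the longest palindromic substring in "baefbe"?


Input: "baefbe"
Checking substrings for palindromes:
  No multi-char palindromic substrings found
Longest palindromic substring: "b" with length 1

1


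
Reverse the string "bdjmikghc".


Input: bdjmikghc
Reading characters right to left:
  Position 8: 'c'
  Position 7: 'h'
  Position 6: 'g'
  Position 5: 'k'
  Position 4: 'i'
  Position 3: 'm'
  Position 2: 'j'
  Position 1: 'd'
  Position 0: 'b'
Reversed: chgkimjdb

chgkimjdb


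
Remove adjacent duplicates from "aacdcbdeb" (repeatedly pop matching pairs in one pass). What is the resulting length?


Input: aacdcbdeb
Stack-based adjacent duplicate removal:
  Read 'a': push. Stack: a
  Read 'a': matches stack top 'a' => pop. Stack: (empty)
  Read 'c': push. Stack: c
  Read 'd': push. Stack: cd
  Read 'c': push. Stack: cdc
  Read 'b': push. Stack: cdcb
  Read 'd': push. Stack: cdcbd
  Read 'e': push. Stack: cdcbde
  Read 'b': push. Stack: cdcbdeb
Final stack: "cdcbdeb" (length 7)

7


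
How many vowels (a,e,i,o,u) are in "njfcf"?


Input: njfcf
Checking each character:
  'n' at position 0: consonant
  'j' at position 1: consonant
  'f' at position 2: consonant
  'c' at position 3: consonant
  'f' at position 4: consonant
Total vowels: 0

0


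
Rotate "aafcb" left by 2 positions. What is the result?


Input: "aafcb", rotate left by 2
First 2 characters: "aa"
Remaining characters: "fcb"
Concatenate remaining + first: "fcb" + "aa" = "fcbaa"

fcbaa


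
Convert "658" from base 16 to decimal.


Input: "658" in base 16
Positional expansion:
  Digit '6' (value 6) x 16^2 = 1536
  Digit '5' (value 5) x 16^1 = 80
  Digit '8' (value 8) x 16^0 = 8
Sum = 1624

1624


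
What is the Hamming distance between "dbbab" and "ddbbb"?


Comparing "dbbab" and "ddbbb" position by position:
  Position 0: 'd' vs 'd' => same
  Position 1: 'b' vs 'd' => differ
  Position 2: 'b' vs 'b' => same
  Position 3: 'a' vs 'b' => differ
  Position 4: 'b' vs 'b' => same
Total differences (Hamming distance): 2

2


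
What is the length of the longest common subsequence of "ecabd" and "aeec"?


LCS of "ecabd" and "aeec"
DP table:
           a    e    e    c
      0    0    0    0    0
  e   0    0    1    1    1
  c   0    0    1    1    2
  a   0    1    1    1    2
  b   0    1    1    1    2
  d   0    1    1    1    2
LCS length = dp[5][4] = 2

2


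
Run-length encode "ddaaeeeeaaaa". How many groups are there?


Input: ddaaeeeeaaaa
Scanning for consecutive runs:
  Group 1: 'd' x 2 (positions 0-1)
  Group 2: 'a' x 2 (positions 2-3)
  Group 3: 'e' x 4 (positions 4-7)
  Group 4: 'a' x 4 (positions 8-11)
Total groups: 4

4


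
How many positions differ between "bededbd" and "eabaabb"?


Comparing "bededbd" and "eabaabb" position by position:
  Position 0: 'b' vs 'e' => DIFFER
  Position 1: 'e' vs 'a' => DIFFER
  Position 2: 'd' vs 'b' => DIFFER
  Position 3: 'e' vs 'a' => DIFFER
  Position 4: 'd' vs 'a' => DIFFER
  Position 5: 'b' vs 'b' => same
  Position 6: 'd' vs 'b' => DIFFER
Positions that differ: 6

6


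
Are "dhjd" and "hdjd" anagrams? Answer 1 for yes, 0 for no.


Strings: "dhjd", "hdjd"
Sorted first:  ddhj
Sorted second: ddhj
Sorted forms match => anagrams

1


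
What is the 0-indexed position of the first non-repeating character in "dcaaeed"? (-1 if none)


Input: dcaaeed
Character frequencies:
  'a': 2
  'c': 1
  'd': 2
  'e': 2
Scanning left to right for freq == 1:
  Position 0 ('d'): freq=2, skip
  Position 1 ('c'): unique! => answer = 1

1


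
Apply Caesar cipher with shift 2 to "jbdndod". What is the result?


Caesar cipher: shift "jbdndod" by 2
  'j' (pos 9) + 2 = pos 11 = 'l'
  'b' (pos 1) + 2 = pos 3 = 'd'
  'd' (pos 3) + 2 = pos 5 = 'f'
  'n' (pos 13) + 2 = pos 15 = 'p'
  'd' (pos 3) + 2 = pos 5 = 'f'
  'o' (pos 14) + 2 = pos 16 = 'q'
  'd' (pos 3) + 2 = pos 5 = 'f'
Result: ldfpfqf

ldfpfqf


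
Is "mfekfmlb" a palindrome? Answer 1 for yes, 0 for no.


Input: mfekfmlb
Reversed: blmfkefm
  Compare pos 0 ('m') with pos 7 ('b'): MISMATCH
  Compare pos 1 ('f') with pos 6 ('l'): MISMATCH
  Compare pos 2 ('e') with pos 5 ('m'): MISMATCH
  Compare pos 3 ('k') with pos 4 ('f'): MISMATCH
Result: not a palindrome

0


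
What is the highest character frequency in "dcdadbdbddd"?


Input: dcdadbdbddd
Character counts:
  'a': 1
  'b': 2
  'c': 1
  'd': 7
Maximum frequency: 7

7


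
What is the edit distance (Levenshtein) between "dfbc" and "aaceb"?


Computing edit distance: "dfbc" -> "aaceb"
DP table:
           a    a    c    e    b
      0    1    2    3    4    5
  d   1    1    2    3    4    5
  f   2    2    2    3    4    5
  b   3    3    3    3    4    4
  c   4    4    4    3    4    5
Edit distance = dp[4][5] = 5

5


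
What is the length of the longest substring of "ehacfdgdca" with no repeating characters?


Input: "ehacfdgdca"
Sliding window (track last position of each char):
  Position 0 ('e'): window [0,0] length 1 -- new best
  Position 1 ('h'): window [0,1] length 2 -- new best
  Position 2 ('a'): window [0,2] length 3 -- new best
  Position 3 ('c'): window [0,3] length 4 -- new best
  Position 4 ('f'): window [0,4] length 5 -- new best
  Position 5 ('d'): window [0,5] length 6 -- new best
  Position 6 ('g'): window [0,6] length 7 -- new best
  Position 7 ('d'): repeat (last at 5), move window start to 6
  Position 7 ('d'): window [6,7] length 2
  Position 8 ('c'): window [6,8] length 3
  Position 9 ('a'): window [6,9] length 4
Longest substring with no repeats: "ehacfdg" with length 7

7


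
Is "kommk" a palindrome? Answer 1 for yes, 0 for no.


Input: kommk
Reversed: kmmok
  Compare pos 0 ('k') with pos 4 ('k'): match
  Compare pos 1 ('o') with pos 3 ('m'): MISMATCH
Result: not a palindrome

0


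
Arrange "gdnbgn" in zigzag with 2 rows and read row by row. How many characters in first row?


Zigzag "gdnbgn" into 2 rows:
Placing characters:
  'g' => row 0
  'd' => row 1
  'n' => row 0
  'b' => row 1
  'g' => row 0
  'n' => row 1
Rows:
  Row 0: "gng"
  Row 1: "dbn"
First row length: 3

3


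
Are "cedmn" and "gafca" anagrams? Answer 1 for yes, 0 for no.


Strings: "cedmn", "gafca"
Sorted first:  cdemn
Sorted second: aacfg
Differ at position 0: 'c' vs 'a' => not anagrams

0


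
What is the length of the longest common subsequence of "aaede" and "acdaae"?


LCS of "aaede" and "acdaae"
DP table:
           a    c    d    a    a    e
      0    0    0    0    0    0    0
  a   0    1    1    1    1    1    1
  a   0    1    1    1    2    2    2
  e   0    1    1    1    2    2    3
  d   0    1    1    2    2    2    3
  e   0    1    1    2    2    2    3
LCS length = dp[5][6] = 3

3


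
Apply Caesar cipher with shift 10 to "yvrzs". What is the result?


Caesar cipher: shift "yvrzs" by 10
  'y' (pos 24) + 10 = pos 8 = 'i'
  'v' (pos 21) + 10 = pos 5 = 'f'
  'r' (pos 17) + 10 = pos 1 = 'b'
  'z' (pos 25) + 10 = pos 9 = 'j'
  's' (pos 18) + 10 = pos 2 = 'c'
Result: ifbjc

ifbjc


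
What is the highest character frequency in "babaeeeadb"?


Input: babaeeeadb
Character counts:
  'a': 3
  'b': 3
  'd': 1
  'e': 3
Maximum frequency: 3

3


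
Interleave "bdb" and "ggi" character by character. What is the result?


Interleaving "bdb" and "ggi":
  Position 0: 'b' from first, 'g' from second => "bg"
  Position 1: 'd' from first, 'g' from second => "dg"
  Position 2: 'b' from first, 'i' from second => "bi"
Result: bgdgbi

bgdgbi


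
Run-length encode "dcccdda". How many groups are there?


Input: dcccdda
Scanning for consecutive runs:
  Group 1: 'd' x 1 (positions 0-0)
  Group 2: 'c' x 3 (positions 1-3)
  Group 3: 'd' x 2 (positions 4-5)
  Group 4: 'a' x 1 (positions 6-6)
Total groups: 4

4


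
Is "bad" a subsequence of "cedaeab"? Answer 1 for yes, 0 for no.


Check if "bad" is a subsequence of "cedaeab"
Greedy scan:
  Position 0 ('c'): no match needed
  Position 1 ('e'): no match needed
  Position 2 ('d'): no match needed
  Position 3 ('a'): no match needed
  Position 4 ('e'): no match needed
  Position 5 ('a'): no match needed
  Position 6 ('b'): matches sub[0] = 'b'
Only matched 1/3 characters => not a subsequence

0


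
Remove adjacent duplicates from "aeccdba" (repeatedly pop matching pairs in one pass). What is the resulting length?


Input: aeccdba
Stack-based adjacent duplicate removal:
  Read 'a': push. Stack: a
  Read 'e': push. Stack: ae
  Read 'c': push. Stack: aec
  Read 'c': matches stack top 'c' => pop. Stack: ae
  Read 'd': push. Stack: aed
  Read 'b': push. Stack: aedb
  Read 'a': push. Stack: aedba
Final stack: "aedba" (length 5)

5


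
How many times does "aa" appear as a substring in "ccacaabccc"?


Searching for "aa" in "ccacaabccc"
Scanning each position:
  Position 0: "cc" => no
  Position 1: "ca" => no
  Position 2: "ac" => no
  Position 3: "ca" => no
  Position 4: "aa" => MATCH
  Position 5: "ab" => no
  Position 6: "bc" => no
  Position 7: "cc" => no
  Position 8: "cc" => no
Total occurrences: 1

1


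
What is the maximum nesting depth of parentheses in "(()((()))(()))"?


Input: "(()((()))(()))"
Tracking depth:
  Position 0 '(': depth becomes 1
  Position 1 '(': depth becomes 2
  Position 2 ')': depth becomes 1
  Position 3 '(': depth becomes 2
  Position 4 '(': depth becomes 3
  Position 5 '(': depth becomes 4
  Position 6 ')': depth becomes 3
  Position 7 ')': depth becomes 2
  Position 8 ')': depth becomes 1
  Position 9 '(': depth becomes 2
  Position 10 '(': depth becomes 3
  Position 11 ')': depth becomes 2
  Position 12 ')': depth becomes 1
  Position 13 ')': depth becomes 0
Maximum depth reached: 4

4


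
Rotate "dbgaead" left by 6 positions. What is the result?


Input: "dbgaead", rotate left by 6
First 6 characters: "dbgaea"
Remaining characters: "d"
Concatenate remaining + first: "d" + "dbgaea" = "ddbgaea"

ddbgaea


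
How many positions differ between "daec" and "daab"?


Comparing "daec" and "daab" position by position:
  Position 0: 'd' vs 'd' => same
  Position 1: 'a' vs 'a' => same
  Position 2: 'e' vs 'a' => DIFFER
  Position 3: 'c' vs 'b' => DIFFER
Positions that differ: 2

2


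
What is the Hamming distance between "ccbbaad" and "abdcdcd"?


Comparing "ccbbaad" and "abdcdcd" position by position:
  Position 0: 'c' vs 'a' => differ
  Position 1: 'c' vs 'b' => differ
  Position 2: 'b' vs 'd' => differ
  Position 3: 'b' vs 'c' => differ
  Position 4: 'a' vs 'd' => differ
  Position 5: 'a' vs 'c' => differ
  Position 6: 'd' vs 'd' => same
Total differences (Hamming distance): 6

6


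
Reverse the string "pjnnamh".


Input: pjnnamh
Reading characters right to left:
  Position 6: 'h'
  Position 5: 'm'
  Position 4: 'a'
  Position 3: 'n'
  Position 2: 'n'
  Position 1: 'j'
  Position 0: 'p'
Reversed: hmannjp

hmannjp


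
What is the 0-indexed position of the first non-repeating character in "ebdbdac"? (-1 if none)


Input: ebdbdac
Character frequencies:
  'a': 1
  'b': 2
  'c': 1
  'd': 2
  'e': 1
Scanning left to right for freq == 1:
  Position 0 ('e'): unique! => answer = 0

0


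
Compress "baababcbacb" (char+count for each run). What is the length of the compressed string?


Input: baababcbacb
Runs:
  'b' x 1 => "b1"
  'a' x 2 => "a2"
  'b' x 1 => "b1"
  'a' x 1 => "a1"
  'b' x 1 => "b1"
  'c' x 1 => "c1"
  'b' x 1 => "b1"
  'a' x 1 => "a1"
  'c' x 1 => "c1"
  'b' x 1 => "b1"
Compressed: "b1a2b1a1b1c1b1a1c1b1"
Compressed length: 20

20


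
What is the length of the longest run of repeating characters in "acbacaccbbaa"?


Input: "acbacaccbbaa"
Scanning for longest run:
  Position 1 ('c'): new char, reset run to 1
  Position 2 ('b'): new char, reset run to 1
  Position 3 ('a'): new char, reset run to 1
  Position 4 ('c'): new char, reset run to 1
  Position 5 ('a'): new char, reset run to 1
  Position 6 ('c'): new char, reset run to 1
  Position 7 ('c'): continues run of 'c', length=2
  Position 8 ('b'): new char, reset run to 1
  Position 9 ('b'): continues run of 'b', length=2
  Position 10 ('a'): new char, reset run to 1
  Position 11 ('a'): continues run of 'a', length=2
Longest run: 'c' with length 2

2


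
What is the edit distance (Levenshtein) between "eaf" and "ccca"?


Computing edit distance: "eaf" -> "ccca"
DP table:
           c    c    c    a
      0    1    2    3    4
  e   1    1    2    3    4
  a   2    2    2    3    3
  f   3    3    3    3    4
Edit distance = dp[3][4] = 4

4


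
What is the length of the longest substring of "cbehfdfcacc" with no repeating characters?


Input: "cbehfdfcacc"
Sliding window (track last position of each char):
  Position 0 ('c'): window [0,0] length 1 -- new best
  Position 1 ('b'): window [0,1] length 2 -- new best
  Position 2 ('e'): window [0,2] length 3 -- new best
  Position 3 ('h'): window [0,3] length 4 -- new best
  Position 4 ('f'): window [0,4] length 5 -- new best
  Position 5 ('d'): window [0,5] length 6 -- new best
  Position 6 ('f'): repeat (last at 4), move window start to 5
  Position 6 ('f'): window [5,6] length 2
  Position 7 ('c'): window [5,7] length 3
  Position 8 ('a'): window [5,8] length 4
  Position 9 ('c'): repeat (last at 7), move window start to 8
  Position 9 ('c'): window [8,9] length 2
  Position 10 ('c'): repeat (last at 9), move window start to 10
  Position 10 ('c'): window [10,10] length 1
Longest substring with no repeats: "cbehfd" with length 6

6


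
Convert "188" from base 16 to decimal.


Input: "188" in base 16
Positional expansion:
  Digit '1' (value 1) x 16^2 = 256
  Digit '8' (value 8) x 16^1 = 128
  Digit '8' (value 8) x 16^0 = 8
Sum = 392

392


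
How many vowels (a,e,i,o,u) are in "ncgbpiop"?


Input: ncgbpiop
Checking each character:
  'n' at position 0: consonant
  'c' at position 1: consonant
  'g' at position 2: consonant
  'b' at position 3: consonant
  'p' at position 4: consonant
  'i' at position 5: vowel (running total: 1)
  'o' at position 6: vowel (running total: 2)
  'p' at position 7: consonant
Total vowels: 2

2


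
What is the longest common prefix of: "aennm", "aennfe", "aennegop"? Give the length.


Words: aennm, aennfe, aennegop
  Position 0: all 'a' => match
  Position 1: all 'e' => match
  Position 2: all 'n' => match
  Position 3: all 'n' => match
  Position 4: ('m', 'f', 'e') => mismatch, stop
LCP = "aenn" (length 4)

4


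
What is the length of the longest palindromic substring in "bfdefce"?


Input: "bfdefce"
Checking substrings for palindromes:
  No multi-char palindromic substrings found
Longest palindromic substring: "b" with length 1

1


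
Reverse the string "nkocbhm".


Input: nkocbhm
Reading characters right to left:
  Position 6: 'm'
  Position 5: 'h'
  Position 4: 'b'
  Position 3: 'c'
  Position 2: 'o'
  Position 1: 'k'
  Position 0: 'n'
Reversed: mhbcokn

mhbcokn


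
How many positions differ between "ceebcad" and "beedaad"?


Comparing "ceebcad" and "beedaad" position by position:
  Position 0: 'c' vs 'b' => DIFFER
  Position 1: 'e' vs 'e' => same
  Position 2: 'e' vs 'e' => same
  Position 3: 'b' vs 'd' => DIFFER
  Position 4: 'c' vs 'a' => DIFFER
  Position 5: 'a' vs 'a' => same
  Position 6: 'd' vs 'd' => same
Positions that differ: 3

3


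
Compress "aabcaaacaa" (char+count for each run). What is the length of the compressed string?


Input: aabcaaacaa
Runs:
  'a' x 2 => "a2"
  'b' x 1 => "b1"
  'c' x 1 => "c1"
  'a' x 3 => "a3"
  'c' x 1 => "c1"
  'a' x 2 => "a2"
Compressed: "a2b1c1a3c1a2"
Compressed length: 12

12


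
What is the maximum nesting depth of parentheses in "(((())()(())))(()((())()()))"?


Input: "(((())()(())))(()((())()()))"
Tracking depth:
  Position 0 '(': depth becomes 1
  Position 1 '(': depth becomes 2
  Position 2 '(': depth becomes 3
  Position 3 '(': depth becomes 4
  Position 4 ')': depth becomes 3
  Position 5 ')': depth becomes 2
  Position 6 '(': depth becomes 3
  Position 7 ')': depth becomes 2
  Position 8 '(': depth becomes 3
  Position 9 '(': depth becomes 4
  Position 10 ')': depth becomes 3
  Position 11 ')': depth becomes 2
  Position 12 ')': depth becomes 1
  Position 13 ')': depth becomes 0
  Position 14 '(': depth becomes 1
  Position 15 '(': depth becomes 2
  Position 16 ')': depth becomes 1
  Position 17 '(': depth becomes 2
  Position 18 '(': depth becomes 3
  Position 19 '(': depth becomes 4
  Position 20 ')': depth becomes 3
  Position 21 ')': depth becomes 2
  Position 22 '(': depth becomes 3
  Position 23 ')': depth becomes 2
  Position 24 '(': depth becomes 3
  Position 25 ')': depth becomes 2
  Position 26 ')': depth becomes 1
  Position 27 ')': depth becomes 0
Maximum depth reached: 4

4


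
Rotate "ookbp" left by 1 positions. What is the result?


Input: "ookbp", rotate left by 1
First 1 characters: "o"
Remaining characters: "okbp"
Concatenate remaining + first: "okbp" + "o" = "okbpo"

okbpo


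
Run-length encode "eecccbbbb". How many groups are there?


Input: eecccbbbb
Scanning for consecutive runs:
  Group 1: 'e' x 2 (positions 0-1)
  Group 2: 'c' x 3 (positions 2-4)
  Group 3: 'b' x 4 (positions 5-8)
Total groups: 3

3


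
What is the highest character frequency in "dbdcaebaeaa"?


Input: dbdcaebaeaa
Character counts:
  'a': 4
  'b': 2
  'c': 1
  'd': 2
  'e': 2
Maximum frequency: 4

4


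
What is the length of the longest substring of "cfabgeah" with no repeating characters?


Input: "cfabgeah"
Sliding window (track last position of each char):
  Position 0 ('c'): window [0,0] length 1 -- new best
  Position 1 ('f'): window [0,1] length 2 -- new best
  Position 2 ('a'): window [0,2] length 3 -- new best
  Position 3 ('b'): window [0,3] length 4 -- new best
  Position 4 ('g'): window [0,4] length 5 -- new best
  Position 5 ('e'): window [0,5] length 6 -- new best
  Position 6 ('a'): repeat (last at 2), move window start to 3
  Position 6 ('a'): window [3,6] length 4
  Position 7 ('h'): window [3,7] length 5
Longest substring with no repeats: "cfabge" with length 6

6


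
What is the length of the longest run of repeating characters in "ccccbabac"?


Input: "ccccbabac"
Scanning for longest run:
  Position 1 ('c'): continues run of 'c', length=2
  Position 2 ('c'): continues run of 'c', length=3
  Position 3 ('c'): continues run of 'c', length=4
  Position 4 ('b'): new char, reset run to 1
  Position 5 ('a'): new char, reset run to 1
  Position 6 ('b'): new char, reset run to 1
  Position 7 ('a'): new char, reset run to 1
  Position 8 ('c'): new char, reset run to 1
Longest run: 'c' with length 4

4


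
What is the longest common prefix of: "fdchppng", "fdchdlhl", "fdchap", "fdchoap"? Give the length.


Words: fdchppng, fdchdlhl, fdchap, fdchoap
  Position 0: all 'f' => match
  Position 1: all 'd' => match
  Position 2: all 'c' => match
  Position 3: all 'h' => match
  Position 4: ('p', 'd', 'a', 'o') => mismatch, stop
LCP = "fdch" (length 4)

4


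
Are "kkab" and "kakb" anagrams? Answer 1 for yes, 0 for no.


Strings: "kkab", "kakb"
Sorted first:  abkk
Sorted second: abkk
Sorted forms match => anagrams

1


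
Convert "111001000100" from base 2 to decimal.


Input: "111001000100" in base 2
Positional expansion:
  Digit '1' (value 1) x 2^11 = 2048
  Digit '1' (value 1) x 2^10 = 1024
  Digit '1' (value 1) x 2^9 = 512
  Digit '0' (value 0) x 2^8 = 0
  Digit '0' (value 0) x 2^7 = 0
  Digit '1' (value 1) x 2^6 = 64
  Digit '0' (value 0) x 2^5 = 0
  Digit '0' (value 0) x 2^4 = 0
  Digit '0' (value 0) x 2^3 = 0
  Digit '1' (value 1) x 2^2 = 4
  Digit '0' (value 0) x 2^1 = 0
  Digit '0' (value 0) x 2^0 = 0
Sum = 3652

3652


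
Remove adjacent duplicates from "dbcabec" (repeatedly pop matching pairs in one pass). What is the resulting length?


Input: dbcabec
Stack-based adjacent duplicate removal:
  Read 'd': push. Stack: d
  Read 'b': push. Stack: db
  Read 'c': push. Stack: dbc
  Read 'a': push. Stack: dbca
  Read 'b': push. Stack: dbcab
  Read 'e': push. Stack: dbcabe
  Read 'c': push. Stack: dbcabec
Final stack: "dbcabec" (length 7)

7


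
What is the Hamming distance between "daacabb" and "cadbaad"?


Comparing "daacabb" and "cadbaad" position by position:
  Position 0: 'd' vs 'c' => differ
  Position 1: 'a' vs 'a' => same
  Position 2: 'a' vs 'd' => differ
  Position 3: 'c' vs 'b' => differ
  Position 4: 'a' vs 'a' => same
  Position 5: 'b' vs 'a' => differ
  Position 6: 'b' vs 'd' => differ
Total differences (Hamming distance): 5

5


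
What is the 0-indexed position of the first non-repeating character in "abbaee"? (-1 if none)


Input: abbaee
Character frequencies:
  'a': 2
  'b': 2
  'e': 2
Scanning left to right for freq == 1:
  Position 0 ('a'): freq=2, skip
  Position 1 ('b'): freq=2, skip
  Position 2 ('b'): freq=2, skip
  Position 3 ('a'): freq=2, skip
  Position 4 ('e'): freq=2, skip
  Position 5 ('e'): freq=2, skip
  No unique character found => answer = -1

-1


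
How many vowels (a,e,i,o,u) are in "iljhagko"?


Input: iljhagko
Checking each character:
  'i' at position 0: vowel (running total: 1)
  'l' at position 1: consonant
  'j' at position 2: consonant
  'h' at position 3: consonant
  'a' at position 4: vowel (running total: 2)
  'g' at position 5: consonant
  'k' at position 6: consonant
  'o' at position 7: vowel (running total: 3)
Total vowels: 3

3


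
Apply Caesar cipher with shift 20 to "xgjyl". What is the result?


Caesar cipher: shift "xgjyl" by 20
  'x' (pos 23) + 20 = pos 17 = 'r'
  'g' (pos 6) + 20 = pos 0 = 'a'
  'j' (pos 9) + 20 = pos 3 = 'd'
  'y' (pos 24) + 20 = pos 18 = 's'
  'l' (pos 11) + 20 = pos 5 = 'f'
Result: radsf

radsf


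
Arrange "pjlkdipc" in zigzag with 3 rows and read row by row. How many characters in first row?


Zigzag "pjlkdipc" into 3 rows:
Placing characters:
  'p' => row 0
  'j' => row 1
  'l' => row 2
  'k' => row 1
  'd' => row 0
  'i' => row 1
  'p' => row 2
  'c' => row 1
Rows:
  Row 0: "pd"
  Row 1: "jkic"
  Row 2: "lp"
First row length: 2

2


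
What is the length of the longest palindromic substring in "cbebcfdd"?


Input: "cbebcfdd"
Checking substrings for palindromes:
  [0:5] "cbebc" (len 5) => palindrome
  [1:4] "beb" (len 3) => palindrome
  [6:8] "dd" (len 2) => palindrome
Longest palindromic substring: "cbebc" with length 5

5


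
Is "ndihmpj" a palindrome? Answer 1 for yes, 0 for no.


Input: ndihmpj
Reversed: jpmhidn
  Compare pos 0 ('n') with pos 6 ('j'): MISMATCH
  Compare pos 1 ('d') with pos 5 ('p'): MISMATCH
  Compare pos 2 ('i') with pos 4 ('m'): MISMATCH
Result: not a palindrome

0


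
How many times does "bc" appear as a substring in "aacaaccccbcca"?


Searching for "bc" in "aacaaccccbcca"
Scanning each position:
  Position 0: "aa" => no
  Position 1: "ac" => no
  Position 2: "ca" => no
  Position 3: "aa" => no
  Position 4: "ac" => no
  Position 5: "cc" => no
  Position 6: "cc" => no
  Position 7: "cc" => no
  Position 8: "cb" => no
  Position 9: "bc" => MATCH
  Position 10: "cc" => no
  Position 11: "ca" => no
Total occurrences: 1

1


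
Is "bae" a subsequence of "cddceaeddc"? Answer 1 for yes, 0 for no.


Check if "bae" is a subsequence of "cddceaeddc"
Greedy scan:
  Position 0 ('c'): no match needed
  Position 1 ('d'): no match needed
  Position 2 ('d'): no match needed
  Position 3 ('c'): no match needed
  Position 4 ('e'): no match needed
  Position 5 ('a'): no match needed
  Position 6 ('e'): no match needed
  Position 7 ('d'): no match needed
  Position 8 ('d'): no match needed
  Position 9 ('c'): no match needed
Only matched 0/3 characters => not a subsequence

0


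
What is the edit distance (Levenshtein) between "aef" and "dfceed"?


Computing edit distance: "aef" -> "dfceed"
DP table:
           d    f    c    e    e    d
      0    1    2    3    4    5    6
  a   1    1    2    3    4    5    6
  e   2    2    2    3    3    4    5
  f   3    3    2    3    4    4    5
Edit distance = dp[3][6] = 5

5


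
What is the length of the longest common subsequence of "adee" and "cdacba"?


LCS of "adee" and "cdacba"
DP table:
           c    d    a    c    b    a
      0    0    0    0    0    0    0
  a   0    0    0    1    1    1    1
  d   0    0    1    1    1    1    1
  e   0    0    1    1    1    1    1
  e   0    0    1    1    1    1    1
LCS length = dp[4][6] = 1

1


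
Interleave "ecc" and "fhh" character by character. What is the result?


Interleaving "ecc" and "fhh":
  Position 0: 'e' from first, 'f' from second => "ef"
  Position 1: 'c' from first, 'h' from second => "ch"
  Position 2: 'c' from first, 'h' from second => "ch"
Result: efchch

efchch


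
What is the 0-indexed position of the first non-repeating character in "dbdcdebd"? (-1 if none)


Input: dbdcdebd
Character frequencies:
  'b': 2
  'c': 1
  'd': 4
  'e': 1
Scanning left to right for freq == 1:
  Position 0 ('d'): freq=4, skip
  Position 1 ('b'): freq=2, skip
  Position 2 ('d'): freq=4, skip
  Position 3 ('c'): unique! => answer = 3

3


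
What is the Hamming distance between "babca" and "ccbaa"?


Comparing "babca" and "ccbaa" position by position:
  Position 0: 'b' vs 'c' => differ
  Position 1: 'a' vs 'c' => differ
  Position 2: 'b' vs 'b' => same
  Position 3: 'c' vs 'a' => differ
  Position 4: 'a' vs 'a' => same
Total differences (Hamming distance): 3

3


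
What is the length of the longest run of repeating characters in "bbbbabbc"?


Input: "bbbbabbc"
Scanning for longest run:
  Position 1 ('b'): continues run of 'b', length=2
  Position 2 ('b'): continues run of 'b', length=3
  Position 3 ('b'): continues run of 'b', length=4
  Position 4 ('a'): new char, reset run to 1
  Position 5 ('b'): new char, reset run to 1
  Position 6 ('b'): continues run of 'b', length=2
  Position 7 ('c'): new char, reset run to 1
Longest run: 'b' with length 4

4


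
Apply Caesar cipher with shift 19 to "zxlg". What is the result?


Caesar cipher: shift "zxlg" by 19
  'z' (pos 25) + 19 = pos 18 = 's'
  'x' (pos 23) + 19 = pos 16 = 'q'
  'l' (pos 11) + 19 = pos 4 = 'e'
  'g' (pos 6) + 19 = pos 25 = 'z'
Result: sqez

sqez


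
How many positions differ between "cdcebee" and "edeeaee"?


Comparing "cdcebee" and "edeeaee" position by position:
  Position 0: 'c' vs 'e' => DIFFER
  Position 1: 'd' vs 'd' => same
  Position 2: 'c' vs 'e' => DIFFER
  Position 3: 'e' vs 'e' => same
  Position 4: 'b' vs 'a' => DIFFER
  Position 5: 'e' vs 'e' => same
  Position 6: 'e' vs 'e' => same
Positions that differ: 3

3


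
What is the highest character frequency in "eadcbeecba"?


Input: eadcbeecba
Character counts:
  'a': 2
  'b': 2
  'c': 2
  'd': 1
  'e': 3
Maximum frequency: 3

3


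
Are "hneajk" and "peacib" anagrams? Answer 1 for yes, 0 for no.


Strings: "hneajk", "peacib"
Sorted first:  aehjkn
Sorted second: abceip
Differ at position 1: 'e' vs 'b' => not anagrams

0


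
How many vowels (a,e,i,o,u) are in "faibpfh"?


Input: faibpfh
Checking each character:
  'f' at position 0: consonant
  'a' at position 1: vowel (running total: 1)
  'i' at position 2: vowel (running total: 2)
  'b' at position 3: consonant
  'p' at position 4: consonant
  'f' at position 5: consonant
  'h' at position 6: consonant
Total vowels: 2

2


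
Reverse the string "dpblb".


Input: dpblb
Reading characters right to left:
  Position 4: 'b'
  Position 3: 'l'
  Position 2: 'b'
  Position 1: 'p'
  Position 0: 'd'
Reversed: blbpd

blbpd


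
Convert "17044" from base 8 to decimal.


Input: "17044" in base 8
Positional expansion:
  Digit '1' (value 1) x 8^4 = 4096
  Digit '7' (value 7) x 8^3 = 3584
  Digit '0' (value 0) x 8^2 = 0
  Digit '4' (value 4) x 8^1 = 32
  Digit '4' (value 4) x 8^0 = 4
Sum = 7716

7716


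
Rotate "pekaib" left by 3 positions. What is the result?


Input: "pekaib", rotate left by 3
First 3 characters: "pek"
Remaining characters: "aib"
Concatenate remaining + first: "aib" + "pek" = "aibpek"

aibpek


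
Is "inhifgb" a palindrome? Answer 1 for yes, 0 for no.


Input: inhifgb
Reversed: bgfihni
  Compare pos 0 ('i') with pos 6 ('b'): MISMATCH
  Compare pos 1 ('n') with pos 5 ('g'): MISMATCH
  Compare pos 2 ('h') with pos 4 ('f'): MISMATCH
Result: not a palindrome

0


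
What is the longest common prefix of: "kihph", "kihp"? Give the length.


Words: kihph, kihp
  Position 0: all 'k' => match
  Position 1: all 'i' => match
  Position 2: all 'h' => match
  Position 3: all 'p' => match
LCP = "kihp" (length 4)

4


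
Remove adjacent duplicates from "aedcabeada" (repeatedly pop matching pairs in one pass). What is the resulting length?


Input: aedcabeada
Stack-based adjacent duplicate removal:
  Read 'a': push. Stack: a
  Read 'e': push. Stack: ae
  Read 'd': push. Stack: aed
  Read 'c': push. Stack: aedc
  Read 'a': push. Stack: aedca
  Read 'b': push. Stack: aedcab
  Read 'e': push. Stack: aedcabe
  Read 'a': push. Stack: aedcabea
  Read 'd': push. Stack: aedcabead
  Read 'a': push. Stack: aedcabeada
Final stack: "aedcabeada" (length 10)

10


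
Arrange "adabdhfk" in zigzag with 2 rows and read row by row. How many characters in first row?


Zigzag "adabdhfk" into 2 rows:
Placing characters:
  'a' => row 0
  'd' => row 1
  'a' => row 0
  'b' => row 1
  'd' => row 0
  'h' => row 1
  'f' => row 0
  'k' => row 1
Rows:
  Row 0: "aadf"
  Row 1: "dbhk"
First row length: 4

4


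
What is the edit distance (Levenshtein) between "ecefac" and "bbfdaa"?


Computing edit distance: "ecefac" -> "bbfdaa"
DP table:
           b    b    f    d    a    a
      0    1    2    3    4    5    6
  e   1    1    2    3    4    5    6
  c   2    2    2    3    4    5    6
  e   3    3    3    3    4    5    6
  f   4    4    4    3    4    5    6
  a   5    5    5    4    4    4    5
  c   6    6    6    5    5    5    5
Edit distance = dp[6][6] = 5

5


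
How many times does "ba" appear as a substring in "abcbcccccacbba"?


Searching for "ba" in "abcbcccccacbba"
Scanning each position:
  Position 0: "ab" => no
  Position 1: "bc" => no
  Position 2: "cb" => no
  Position 3: "bc" => no
  Position 4: "cc" => no
  Position 5: "cc" => no
  Position 6: "cc" => no
  Position 7: "cc" => no
  Position 8: "ca" => no
  Position 9: "ac" => no
  Position 10: "cb" => no
  Position 11: "bb" => no
  Position 12: "ba" => MATCH
Total occurrences: 1

1


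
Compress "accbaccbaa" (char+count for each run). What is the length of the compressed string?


Input: accbaccbaa
Runs:
  'a' x 1 => "a1"
  'c' x 2 => "c2"
  'b' x 1 => "b1"
  'a' x 1 => "a1"
  'c' x 2 => "c2"
  'b' x 1 => "b1"
  'a' x 2 => "a2"
Compressed: "a1c2b1a1c2b1a2"
Compressed length: 14

14


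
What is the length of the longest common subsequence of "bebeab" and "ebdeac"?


LCS of "bebeab" and "ebdeac"
DP table:
           e    b    d    e    a    c
      0    0    0    0    0    0    0
  b   0    0    1    1    1    1    1
  e   0    1    1    1    2    2    2
  b   0    1    2    2    2    2    2
  e   0    1    2    2    3    3    3
  a   0    1    2    2    3    4    4
  b   0    1    2    2    3    4    4
LCS length = dp[6][6] = 4

4


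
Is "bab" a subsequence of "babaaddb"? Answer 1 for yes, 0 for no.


Check if "bab" is a subsequence of "babaaddb"
Greedy scan:
  Position 0 ('b'): matches sub[0] = 'b'
  Position 1 ('a'): matches sub[1] = 'a'
  Position 2 ('b'): matches sub[2] = 'b'
  Position 3 ('a'): no match needed
  Position 4 ('a'): no match needed
  Position 5 ('d'): no match needed
  Position 6 ('d'): no match needed
  Position 7 ('b'): no match needed
All 3 characters matched => is a subsequence

1


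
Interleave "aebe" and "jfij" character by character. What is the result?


Interleaving "aebe" and "jfij":
  Position 0: 'a' from first, 'j' from second => "aj"
  Position 1: 'e' from first, 'f' from second => "ef"
  Position 2: 'b' from first, 'i' from second => "bi"
  Position 3: 'e' from first, 'j' from second => "ej"
Result: ajefbiej

ajefbiej


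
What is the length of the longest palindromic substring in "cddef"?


Input: "cddef"
Checking substrings for palindromes:
  [1:3] "dd" (len 2) => palindrome
Longest palindromic substring: "dd" with length 2

2


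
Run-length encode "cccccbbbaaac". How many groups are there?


Input: cccccbbbaaac
Scanning for consecutive runs:
  Group 1: 'c' x 5 (positions 0-4)
  Group 2: 'b' x 3 (positions 5-7)
  Group 3: 'a' x 3 (positions 8-10)
  Group 4: 'c' x 1 (positions 11-11)
Total groups: 4

4


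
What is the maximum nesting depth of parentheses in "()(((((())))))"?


Input: "()(((((())))))"
Tracking depth:
  Position 0 '(': depth becomes 1
  Position 1 ')': depth becomes 0
  Position 2 '(': depth becomes 1
  Position 3 '(': depth becomes 2
  Position 4 '(': depth becomes 3
  Position 5 '(': depth becomes 4
  Position 6 '(': depth becomes 5
  Position 7 '(': depth becomes 6
  Position 8 ')': depth becomes 5
  Position 9 ')': depth becomes 4
  Position 10 ')': depth becomes 3
  Position 11 ')': depth becomes 2
  Position 12 ')': depth becomes 1
  Position 13 ')': depth becomes 0
Maximum depth reached: 6

6


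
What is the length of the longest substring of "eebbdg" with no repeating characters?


Input: "eebbdg"
Sliding window (track last position of each char):
  Position 0 ('e'): window [0,0] length 1 -- new best
  Position 1 ('e'): repeat (last at 0), move window start to 1
  Position 1 ('e'): window [1,1] length 1
  Position 2 ('b'): window [1,2] length 2 -- new best
  Position 3 ('b'): repeat (last at 2), move window start to 3
  Position 3 ('b'): window [3,3] length 1
  Position 4 ('d'): window [3,4] length 2
  Position 5 ('g'): window [3,5] length 3 -- new best
Longest substring with no repeats: "bdg" with length 3

3
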